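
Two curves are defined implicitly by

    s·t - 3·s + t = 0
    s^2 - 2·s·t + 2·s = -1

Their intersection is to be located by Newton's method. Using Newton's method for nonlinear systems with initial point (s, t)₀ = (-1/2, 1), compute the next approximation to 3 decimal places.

(0.417, 0.667)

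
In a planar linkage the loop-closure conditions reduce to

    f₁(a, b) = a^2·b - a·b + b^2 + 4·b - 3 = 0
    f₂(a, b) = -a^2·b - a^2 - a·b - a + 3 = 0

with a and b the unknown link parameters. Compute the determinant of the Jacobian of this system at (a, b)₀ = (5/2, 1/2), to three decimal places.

J = [[2·a·b - b, a^2 - a + 2·b + 4], [-2·a·b - 2·a - b - 1, -a^2 - a]].
At the point, J = [[2.000, 8.750], [-9.000, -8.750]].
det J = 61.250.

61.250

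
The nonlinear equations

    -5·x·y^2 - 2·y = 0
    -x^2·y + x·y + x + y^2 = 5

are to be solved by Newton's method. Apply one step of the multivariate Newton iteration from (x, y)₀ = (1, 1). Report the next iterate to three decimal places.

(-4.000, 2.500)

At (1, 1): F = (-7.000, -3.000).
Jacobian J = [[-5·y^2, -10·x·y - 2], [-2·x·y + y + 1, -x^2 + x + 2·y]].
At the point, J = [[-5.000, -12.000], [0.000, 2.000]] (det J = -10.000).
Solving J·Δ = −F gives Δ = (-5.000, 1.500).
Then the next iterate is (x, y)₁ = (-4.000, 2.500).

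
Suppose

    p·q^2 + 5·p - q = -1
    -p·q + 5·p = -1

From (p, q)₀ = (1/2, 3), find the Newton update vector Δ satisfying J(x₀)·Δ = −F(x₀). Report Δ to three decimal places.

At (1/2, 3): F = (5.000, 2.000).
Jacobian J = [[q^2 + 5, 2·p·q - 1], [-q + 5, -p]].
At the point, J = [[14.000, 2.000], [2.000, -0.500]] (det J = -11.000).
Solving J·Δ = −F gives Δ = (-0.591, 1.636).

(-0.591, 1.636)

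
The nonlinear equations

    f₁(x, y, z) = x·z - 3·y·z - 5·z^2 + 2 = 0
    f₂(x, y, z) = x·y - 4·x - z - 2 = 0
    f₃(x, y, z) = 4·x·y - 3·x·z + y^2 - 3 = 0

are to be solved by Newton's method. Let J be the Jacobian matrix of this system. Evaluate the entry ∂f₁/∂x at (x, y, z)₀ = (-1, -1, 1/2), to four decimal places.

∂f₁/∂x = z.
At (-1, -1, 1/2) this is 0.5000.

0.5000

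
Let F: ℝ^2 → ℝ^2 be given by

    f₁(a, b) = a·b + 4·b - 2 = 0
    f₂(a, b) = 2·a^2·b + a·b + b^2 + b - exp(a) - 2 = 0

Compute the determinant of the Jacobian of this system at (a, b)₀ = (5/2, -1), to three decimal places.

J = [[b, a + 4], [4·a·b + b - exp(a), 2·a^2 + a + 2·b + 1]].
At the point, J = [[-1.000, 6.500], [-23.18249, 14.000]].
det J = 136.686.

136.686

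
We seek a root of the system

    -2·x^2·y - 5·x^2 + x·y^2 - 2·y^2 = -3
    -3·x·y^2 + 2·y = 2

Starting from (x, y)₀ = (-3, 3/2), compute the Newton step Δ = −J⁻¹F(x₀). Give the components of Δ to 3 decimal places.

At (-3, 3/2): F = (-80.250, 21.250).
Jacobian J = [[-4·x·y - 10·x + y^2, -2·x^2 + 2·x·y - 4·y], [-3·y^2, -6·x·y + 2]].
At the point, J = [[50.250, -33.000], [-6.750, 29.000]] (det J = 1234.500).
Solving J·Δ = −F gives Δ = (1.317, -0.426).

(1.317, -0.426)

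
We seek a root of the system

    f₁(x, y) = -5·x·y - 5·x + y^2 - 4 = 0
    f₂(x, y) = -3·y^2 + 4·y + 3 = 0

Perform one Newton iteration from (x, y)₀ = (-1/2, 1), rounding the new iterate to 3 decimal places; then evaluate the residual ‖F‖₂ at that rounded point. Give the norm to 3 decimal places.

13.892

At (-1/2, 1): F = (2.000, 4.000).
Jacobian J = [[-5·y - 5, -5·x + 2·y], [0, -6·y + 4]].
At the point, J = [[-10.000, 4.500], [0.000, -2.000]] (det J = 20.000).
Solving J·Δ = −F gives Δ = (1.100, 2.000).
Then the next iterate is (x, y)₁ = (0.600, 3.000).
Re-evaluating at (0.600, 3.000): F = (-7.000, -12.000), so ‖F‖₂ = 13.892.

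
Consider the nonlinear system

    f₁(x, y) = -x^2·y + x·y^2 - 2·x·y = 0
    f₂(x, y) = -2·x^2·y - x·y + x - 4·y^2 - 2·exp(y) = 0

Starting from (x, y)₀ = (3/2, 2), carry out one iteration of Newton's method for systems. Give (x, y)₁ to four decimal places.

At (3/2, 2): F = (-4.5000, -41.278112).
Jacobian J = [[-2·x·y + y^2 - 2·y, -x^2 + 2·x·y - 2·x], [-4·x·y - y + 1, -2·x^2 - x - 8·y - 2·exp(y)]].
At the point, J = [[-6.0000, 0.7500], [-13.0000, -36.778112]] (det J = 230.418673).
Solving J·Δ = −F gives Δ = (-0.8526, -0.8210).
Then the next iterate is (x, y)₁ = (0.6474, 1.1790).

(0.6474, 1.1790)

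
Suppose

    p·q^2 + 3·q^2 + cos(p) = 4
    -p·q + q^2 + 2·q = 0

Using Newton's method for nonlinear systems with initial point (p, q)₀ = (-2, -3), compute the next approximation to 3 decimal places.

At (-2, -3): F = (4.58385, -3.000).
Jacobian J = [[q^2 - sin(p), 2·p·q + 6·q], [-q, -p + 2·q + 2]].
At the point, J = [[9.90930, -6.000], [3.000, -2.000]] (det J = -1.81859).
Solving J·Δ = −F gives Δ = (-14.939, -23.908).
Then the next iterate is (p, q)₁ = (-16.939, -26.908).

(-16.939, -26.908)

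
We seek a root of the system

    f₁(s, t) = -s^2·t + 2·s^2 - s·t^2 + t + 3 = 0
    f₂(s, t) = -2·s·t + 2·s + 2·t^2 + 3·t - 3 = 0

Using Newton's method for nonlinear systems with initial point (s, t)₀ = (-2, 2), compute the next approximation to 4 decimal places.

At (-2, 2): F = (13.0000, 15.0000).
Jacobian J = [[-2·s·t + 4·s - t^2, -s^2 - 2·s·t + 1], [-2·t + 2, -2·s + 4·t + 3]].
At the point, J = [[-4.0000, 5.0000], [-2.0000, 15.0000]] (det J = -50.0000).
Solving J·Δ = −F gives Δ = (2.4000, -0.6800).
Then the next iterate is (s, t)₁ = (0.4000, 1.3200).

(0.4000, 1.3200)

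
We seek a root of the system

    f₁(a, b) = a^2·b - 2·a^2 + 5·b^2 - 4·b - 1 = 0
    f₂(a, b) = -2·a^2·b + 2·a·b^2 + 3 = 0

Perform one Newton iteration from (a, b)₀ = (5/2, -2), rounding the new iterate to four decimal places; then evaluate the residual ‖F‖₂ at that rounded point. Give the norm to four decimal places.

At (5/2, -2): F = (2.0000, 48.0000).
Jacobian J = [[2·a·b - 4·a, a^2 + 10·b - 4], [-4·a·b + 2·b^2, -2·a^2 + 4·a·b]].
At the point, J = [[-20.0000, -17.7500], [28.0000, -32.5000]] (det J = 1147.0000).
Solving J·Δ = −F gives Δ = (-0.6861, 0.8858).
Then the next iterate is (a, b)₁ = (1.8139, -1.1142).
Re-evaluating at (1.8139, -1.1142): F = (-0.582436, 14.835658), so ‖F‖₂ = 14.8471.

14.8471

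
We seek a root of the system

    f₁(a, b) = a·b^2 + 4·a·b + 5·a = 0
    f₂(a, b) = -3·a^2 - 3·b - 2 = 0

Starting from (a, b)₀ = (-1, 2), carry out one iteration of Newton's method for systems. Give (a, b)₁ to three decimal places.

(-13.333, -26.333)

At (-1, 2): F = (-17.000, -11.000).
Jacobian J = [[b^2 + 4·b + 5, 2·a·b + 4·a], [-6·a, -3]].
At the point, J = [[17.000, -8.000], [6.000, -3.000]] (det J = -3.000).
Solving J·Δ = −F gives Δ = (-12.333, -28.333).
Then the next iterate is (a, b)₁ = (-13.333, -26.333).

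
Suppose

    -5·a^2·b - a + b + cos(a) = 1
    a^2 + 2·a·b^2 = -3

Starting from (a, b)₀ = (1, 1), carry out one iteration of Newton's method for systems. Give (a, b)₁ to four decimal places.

(1.0689, -0.5689)

At (1, 1): F = (-5.459698, 6.0000).
Jacobian J = [[-10·a·b - sin(a) - 1, -5·a^2 + 1], [2·a + 2·b^2, 4·a·b]].
At the point, J = [[-11.841471, -4.0000], [4.0000, 4.0000]] (det J = -31.365884).
Solving J·Δ = −F gives Δ = (0.0689, -1.5689).
Then the next iterate is (a, b)₁ = (1.0689, -0.5689).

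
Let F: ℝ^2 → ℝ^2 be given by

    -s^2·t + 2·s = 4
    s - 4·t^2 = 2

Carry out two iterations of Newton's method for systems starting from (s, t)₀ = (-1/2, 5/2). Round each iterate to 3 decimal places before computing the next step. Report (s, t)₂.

At (-1/2, 5/2): F = (-5.625, -27.500).
Jacobian J = [[-2·s·t + 2, -s^2], [1, -8·t]].
At the point, J = [[4.500, -0.250], [1.000, -20.000]] (det J = -89.750).
Solving J·Δ = −F gives Δ = (1.177, -1.316).
Then the next iterate is (s, t)₁ = (0.677, 1.184).
Round to (0.677, 1.184) and repeat: F = (-3.18866, -6.93042), J = [[0.39686, -0.45833], [1.000, -9.472]].
Δ = (8.188, 0.133), so (s, t)₂ = (8.865, 1.317).

(8.865, 1.317)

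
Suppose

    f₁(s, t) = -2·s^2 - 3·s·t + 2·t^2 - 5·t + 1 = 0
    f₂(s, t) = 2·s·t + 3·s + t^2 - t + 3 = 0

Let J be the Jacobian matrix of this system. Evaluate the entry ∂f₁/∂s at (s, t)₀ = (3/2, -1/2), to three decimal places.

∂f₁/∂s = -4·s - 3·t.
At (3/2, -1/2) this is -4.500.

-4.500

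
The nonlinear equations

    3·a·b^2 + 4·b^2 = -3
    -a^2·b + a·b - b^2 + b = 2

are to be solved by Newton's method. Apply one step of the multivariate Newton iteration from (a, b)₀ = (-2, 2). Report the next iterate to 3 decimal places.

(-4.964, -3.071)

At (-2, 2): F = (-5.000, -16.000).
Jacobian J = [[3·b^2, 6·a·b + 8·b], [-2·a·b + b, -a^2 + a - 2·b + 1]].
At the point, J = [[12.000, -8.000], [10.000, -9.000]] (det J = -28.000).
Solving J·Δ = −F gives Δ = (-2.964, -5.071).
Then the next iterate is (a, b)₁ = (-4.964, -3.071).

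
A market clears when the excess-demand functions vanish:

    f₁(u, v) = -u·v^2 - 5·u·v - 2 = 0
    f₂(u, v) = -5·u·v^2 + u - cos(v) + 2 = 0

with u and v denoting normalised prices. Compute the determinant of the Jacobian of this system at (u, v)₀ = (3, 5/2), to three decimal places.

J = [[-v^2 - 5·v, -2·u·v - 5·u], [-5·v^2 + 1, -10·u·v + sin(v)]].
At the point, J = [[-18.750, -30.000], [-30.250, -74.40153]].
det J = 487.529.

487.529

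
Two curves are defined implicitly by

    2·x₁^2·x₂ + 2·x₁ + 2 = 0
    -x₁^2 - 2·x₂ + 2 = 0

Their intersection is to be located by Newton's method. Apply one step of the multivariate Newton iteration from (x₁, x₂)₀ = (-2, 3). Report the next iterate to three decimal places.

At (-2, 3): F = (22.000, -8.000).
Jacobian J = [[4·x₁·x₂ + 2, 2·x₁^2], [-2·x₁, -2]].
At the point, J = [[-22.000, 8.000], [4.000, -2.000]] (det J = 12.000).
Solving J·Δ = −F gives Δ = (-1.667, -7.333).
Then the next iterate is (x₁, x₂)₁ = (-3.667, -4.333).

(-3.667, -4.333)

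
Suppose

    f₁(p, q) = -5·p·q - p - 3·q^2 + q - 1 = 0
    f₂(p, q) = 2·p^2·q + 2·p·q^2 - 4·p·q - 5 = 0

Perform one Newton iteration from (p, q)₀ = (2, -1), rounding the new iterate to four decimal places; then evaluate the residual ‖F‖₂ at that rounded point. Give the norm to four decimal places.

0.9659

At (2, -1): F = (3.0000, -1.0000).
Jacobian J = [[-5·q - 1, -5·p - 6·q + 1], [4·p·q + 2·q^2 - 4·q, 2·p^2 + 4·p·q - 4·p]].
At the point, J = [[4.0000, -3.0000], [-2.0000, -8.0000]] (det J = -38.0000).
Solving J·Δ = −F gives Δ = (-0.7105, 0.0526).
Then the next iterate is (p, q)₁ = (1.2895, -0.9474).
Re-evaluating at (1.2895, -0.9474): F = (0.178761, -0.949179), so ‖F‖₂ = 0.9659.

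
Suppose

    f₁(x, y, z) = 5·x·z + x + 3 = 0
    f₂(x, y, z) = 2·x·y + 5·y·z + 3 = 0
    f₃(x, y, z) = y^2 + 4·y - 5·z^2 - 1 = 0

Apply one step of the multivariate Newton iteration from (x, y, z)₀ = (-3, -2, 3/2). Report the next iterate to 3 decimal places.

(-2.265, -7.261, 0.417)

At (-3, -2, 3/2): F = (-22.500, 0.000, -16.250).
Jacobian J = [[5·z + 1, 0, 5·x], [2·y, 2·x + 5·z, 5·y], [0, 2·y + 4, -10·z]].
At the point, J = [[8.500, 0.000, -15.000], [-4.000, 1.500, -10.000], [0.000, 0.000, -15.000]] (det J = -191.250).
Solving J·Δ = −F gives Δ = (0.735, -5.261, -1.083).
Then the next iterate is (x, y, z)₁ = (-2.265, -7.261, 0.417).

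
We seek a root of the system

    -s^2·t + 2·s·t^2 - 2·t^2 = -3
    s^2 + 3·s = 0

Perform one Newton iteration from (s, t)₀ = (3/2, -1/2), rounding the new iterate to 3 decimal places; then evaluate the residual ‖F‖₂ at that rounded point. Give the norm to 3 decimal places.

3.209

At (3/2, -1/2): F = (4.375, 6.750).
Jacobian J = [[-2·s·t + 2·t^2, -s^2 + 4·s·t - 4·t], [2·s + 3, 0]].
At the point, J = [[2.000, -3.250], [6.000, 0.000]] (det J = 19.500).
Solving J·Δ = −F gives Δ = (-1.125, 0.654).
Then the next iterate is (s, t)₁ = (0.375, 0.154).
Re-evaluating at (0.375, 0.154): F = (2.94870, 1.26562), so ‖F‖₂ = 3.209.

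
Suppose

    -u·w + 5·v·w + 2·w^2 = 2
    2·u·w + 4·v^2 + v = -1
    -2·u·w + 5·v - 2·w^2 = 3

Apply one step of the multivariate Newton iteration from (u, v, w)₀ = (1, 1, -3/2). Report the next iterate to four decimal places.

(-1.4583, -1.1250, 2.8750)

At (1, 1, -3/2): F = (-3.5000, 3.0000, 0.5000).
Jacobian J = [[-w, 5·w, -u + 5·v + 4·w], [2·w, 8·v + 1, 2·u], [-2·w, 5, -2·u - 4·w]].
At the point, J = [[1.5000, -7.5000, -2.0000], [-3.0000, 9.0000, 2.0000], [3.0000, 5.0000, 4.0000]] (det J = -12.0000).
Solving J·Δ = −F gives Δ = (-2.4583, -2.1250, 4.3750).
Then the next iterate is (u, v, w)₁ = (-1.4583, -1.1250, 2.8750).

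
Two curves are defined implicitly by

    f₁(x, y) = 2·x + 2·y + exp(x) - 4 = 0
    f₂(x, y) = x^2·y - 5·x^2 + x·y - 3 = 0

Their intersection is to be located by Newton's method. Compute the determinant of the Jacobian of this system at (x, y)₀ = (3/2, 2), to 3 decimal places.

38.306

J = [[exp(x) + 2, 2], [2·x·y - 10·x + y, x^2 + x]].
At the point, J = [[6.48169, 2.000], [-7.000, 3.750]].
det J = 38.306.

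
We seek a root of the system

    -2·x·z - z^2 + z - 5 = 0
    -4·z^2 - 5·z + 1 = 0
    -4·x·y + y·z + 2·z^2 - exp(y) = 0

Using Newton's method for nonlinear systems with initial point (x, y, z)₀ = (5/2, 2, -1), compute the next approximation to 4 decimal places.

(2.8333, 0.4381, -1.6667)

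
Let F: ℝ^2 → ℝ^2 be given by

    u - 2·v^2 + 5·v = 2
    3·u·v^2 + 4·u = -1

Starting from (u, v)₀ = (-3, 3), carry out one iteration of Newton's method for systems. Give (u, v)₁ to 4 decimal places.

(-1.6994, 2.0429)

At (-3, 3): F = (-8.0000, -92.0000).
Jacobian J = [[1, -4·v + 5], [3·v^2 + 4, 6·u·v]].
At the point, J = [[1.0000, -7.0000], [31.0000, -54.0000]] (det J = 163.0000).
Solving J·Δ = −F gives Δ = (1.3006, -0.9571).
Then the next iterate is (u, v)₁ = (-1.6994, 2.0429).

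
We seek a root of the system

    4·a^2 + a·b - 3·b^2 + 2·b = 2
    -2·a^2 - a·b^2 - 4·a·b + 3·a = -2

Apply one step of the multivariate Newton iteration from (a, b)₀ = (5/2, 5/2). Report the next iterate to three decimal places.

(1.425, 1.672)

At (5/2, 5/2): F = (15.500, -43.625).
Jacobian J = [[8·a + b, a - 6·b + 2], [-4·a - b^2 - 4·b + 3, -2·a·b - 4·a]].
At the point, J = [[22.500, -10.500], [-23.250, -22.500]] (det J = -750.375).
Solving J·Δ = −F gives Δ = (-1.075, -0.828).
Then the next iterate is (a, b)₁ = (1.425, 1.672).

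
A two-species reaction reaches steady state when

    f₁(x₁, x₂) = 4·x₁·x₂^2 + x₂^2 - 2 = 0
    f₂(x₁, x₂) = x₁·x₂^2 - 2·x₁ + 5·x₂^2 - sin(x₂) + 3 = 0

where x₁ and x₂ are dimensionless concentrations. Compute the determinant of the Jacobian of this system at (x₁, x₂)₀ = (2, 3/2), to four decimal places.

181.6134

J = [[4·x₂^2, 8·x₁·x₂ + 2·x₂], [x₂^2 - 2, 2·x₁·x₂ + 10·x₂ - cos(x₂)]].
At the point, J = [[9.0000, 27.0000], [0.2500, 20.929263]].
det J = 181.6134.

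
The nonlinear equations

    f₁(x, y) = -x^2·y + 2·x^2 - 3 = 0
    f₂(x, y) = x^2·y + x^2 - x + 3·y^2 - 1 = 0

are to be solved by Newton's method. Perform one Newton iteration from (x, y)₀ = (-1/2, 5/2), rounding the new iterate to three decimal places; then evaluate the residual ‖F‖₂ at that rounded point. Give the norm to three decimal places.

At (-1/2, 5/2): F = (-3.125, 19.125).
Jacobian J = [[-2·x·y + 4·x, -x^2], [2·x·y + 2·x - 1, x^2 + 6·y]].
At the point, J = [[0.500, -0.250], [-4.500, 15.250]] (det J = 6.500).
Solving J·Δ = −F gives Δ = (6.596, 0.692).
Then the next iterate is (x, y)₁ = (6.096, 3.192).
Re-evaluating at (6.096, 3.192): F = (-47.29617, 179.25041), so ‖F‖₂ = 185.385.

185.385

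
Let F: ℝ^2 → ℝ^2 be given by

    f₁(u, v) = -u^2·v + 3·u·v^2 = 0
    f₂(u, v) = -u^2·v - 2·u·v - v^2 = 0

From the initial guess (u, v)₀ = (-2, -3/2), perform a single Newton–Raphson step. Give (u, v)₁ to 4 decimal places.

(-2.2034, -0.9534)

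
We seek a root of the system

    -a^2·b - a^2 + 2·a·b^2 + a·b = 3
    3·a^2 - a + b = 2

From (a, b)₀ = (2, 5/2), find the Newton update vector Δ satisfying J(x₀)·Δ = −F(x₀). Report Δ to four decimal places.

At (2, 5/2): F = (13.0000, 10.5000).
Jacobian J = [[-2·a·b - 2·a + 2·b^2 + b, -a^2 + 4·a·b + a], [6·a - 1, 1]].
At the point, J = [[1.0000, 18.0000], [11.0000, 1.0000]] (det J = -197.0000).
Solving J·Δ = −F gives Δ = (-0.8934, -0.6726).

(-0.8934, -0.6726)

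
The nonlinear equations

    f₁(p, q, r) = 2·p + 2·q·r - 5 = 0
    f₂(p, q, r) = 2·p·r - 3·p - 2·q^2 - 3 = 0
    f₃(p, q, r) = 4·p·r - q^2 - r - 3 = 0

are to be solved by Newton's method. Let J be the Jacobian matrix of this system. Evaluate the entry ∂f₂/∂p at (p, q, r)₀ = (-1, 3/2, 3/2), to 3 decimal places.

0.000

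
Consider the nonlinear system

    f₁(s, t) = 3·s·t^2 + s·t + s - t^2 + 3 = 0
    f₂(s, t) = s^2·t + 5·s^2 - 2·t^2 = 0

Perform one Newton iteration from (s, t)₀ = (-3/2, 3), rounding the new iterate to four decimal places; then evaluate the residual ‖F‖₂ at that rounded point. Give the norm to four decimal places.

14.7458

At (-3/2, 3): F = (-52.5000, 0.0000).
Jacobian J = [[3·t^2 + t + 1, 6·s·t + s - 2·t], [2·s·t + 10·s, s^2 - 4·t]].
At the point, J = [[31.0000, -34.5000], [-24.0000, -9.7500]] (det J = -1130.2500).
Solving J·Δ = −F gives Δ = (0.4529, -1.1148).
Then the next iterate is (s, t)₁ = (-1.0471, 1.8852).
Re-evaluating at (-1.0471, 1.8852): F = (-14.739186, 0.441102), so ‖F‖₂ = 14.7458.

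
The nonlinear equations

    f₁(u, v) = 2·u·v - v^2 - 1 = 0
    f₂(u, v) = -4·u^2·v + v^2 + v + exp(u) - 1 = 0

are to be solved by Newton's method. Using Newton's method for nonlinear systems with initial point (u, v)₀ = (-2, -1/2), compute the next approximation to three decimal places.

(-0.860, -0.630)

At (-2, -1/2): F = (0.750, 6.88534).
Jacobian J = [[2·v, 2·u - 2·v], [-8·u·v + exp(u), -4·u^2 + 2·v + 1]].
At the point, J = [[-1.000, -3.000], [-7.86466, -16.000]] (det J = -7.59399).
Solving J·Δ = −F gives Δ = (1.140, -0.130).
Then the next iterate is (u, v)₁ = (-0.860, -0.630).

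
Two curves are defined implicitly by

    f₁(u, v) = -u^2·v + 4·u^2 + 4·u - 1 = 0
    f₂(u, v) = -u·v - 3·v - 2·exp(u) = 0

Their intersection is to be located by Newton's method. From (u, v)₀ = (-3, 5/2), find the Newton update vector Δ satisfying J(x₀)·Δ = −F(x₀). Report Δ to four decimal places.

(-0.0383, 0.0768)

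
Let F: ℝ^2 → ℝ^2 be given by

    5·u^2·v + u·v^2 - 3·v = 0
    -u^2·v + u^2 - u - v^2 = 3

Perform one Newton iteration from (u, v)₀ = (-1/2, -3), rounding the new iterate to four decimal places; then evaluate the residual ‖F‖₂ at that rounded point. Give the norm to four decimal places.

At (-1/2, -3): F = (0.7500, -10.5000).
Jacobian J = [[10·u·v + v^2, 5·u^2 + 2·u·v - 3], [-2·u·v + 2·u - 1, -u^2 - 2·v]].
At the point, J = [[24.0000, 1.2500], [-5.0000, 5.7500]] (det J = 144.2500).
Solving J·Δ = −F gives Δ = (-0.1209, 1.7210).
Then the next iterate is (u, v)₁ = (-0.6209, -1.2790).
Re-evaluating at (-0.6209, -1.2790): F = (0.355926, -3.136348), so ‖F‖₂ = 3.1565.

3.1565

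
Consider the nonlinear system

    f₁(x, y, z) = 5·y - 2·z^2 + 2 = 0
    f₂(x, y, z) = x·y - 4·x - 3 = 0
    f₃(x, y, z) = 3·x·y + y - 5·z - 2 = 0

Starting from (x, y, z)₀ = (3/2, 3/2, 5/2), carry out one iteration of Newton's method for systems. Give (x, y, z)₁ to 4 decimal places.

At (3/2, 3/2, 5/2): F = (-3.0000, -6.7500, -6.2500).
Jacobian J = [[0, 5, -4·z], [y - 4, x, 0], [3·y, 3·x + 1, -5]].
At the point, J = [[0.0000, 5.0000, -10.0000], [-2.5000, 1.5000, 0.0000], [4.5000, 5.5000, -5.0000]] (det J = 142.5000).
Solving J·Δ = −F gives Δ = (-0.9211, 2.9649, 1.1825).
Then the next iterate is (x, y, z)₁ = (0.5789, 4.4649, 3.6825).

(0.5789, 4.4649, 3.6825)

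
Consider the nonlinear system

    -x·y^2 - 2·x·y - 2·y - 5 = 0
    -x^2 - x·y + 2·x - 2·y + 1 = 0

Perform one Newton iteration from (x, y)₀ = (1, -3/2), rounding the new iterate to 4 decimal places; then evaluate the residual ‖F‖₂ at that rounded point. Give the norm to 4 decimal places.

At (1, -3/2): F = (-1.2500, 6.5000).
Jacobian J = [[-y^2 - 2·y, -2·x·y - 2·x - 2], [-2·x - y + 2, -x - 2]].
At the point, J = [[0.7500, -1.0000], [1.5000, -3.0000]] (det J = -0.7500).
Solving J·Δ = −F gives Δ = (13.6667, 9.0000).
Then the next iterate is (x, y)₁ = (14.6667, 7.5000).
Re-evaluating at (14.6667, 7.5000): F = (-1065.002375, -309.778939), so ‖F‖₂ = 1109.1407.

1109.1407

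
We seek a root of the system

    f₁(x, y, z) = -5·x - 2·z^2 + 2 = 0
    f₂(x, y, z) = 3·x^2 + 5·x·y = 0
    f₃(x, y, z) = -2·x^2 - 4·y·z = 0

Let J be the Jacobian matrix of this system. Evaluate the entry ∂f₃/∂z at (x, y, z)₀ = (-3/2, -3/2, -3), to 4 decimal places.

6.0000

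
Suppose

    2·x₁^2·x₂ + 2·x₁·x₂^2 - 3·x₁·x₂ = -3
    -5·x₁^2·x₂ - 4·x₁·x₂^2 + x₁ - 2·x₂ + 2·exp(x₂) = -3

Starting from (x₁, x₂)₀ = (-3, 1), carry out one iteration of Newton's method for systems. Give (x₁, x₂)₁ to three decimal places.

At (-3, 1): F = (24.000, -29.56344).
Jacobian J = [[4·x₁·x₂ + 2·x₂^2 - 3·x₂, 2·x₁^2 + 4·x₁·x₂ - 3·x₁], [-10·x₁·x₂ - 4·x₂^2 + 1, -5·x₁^2 - 8·x₁·x₂ + 2·exp(x₂) - 2]].
At the point, J = [[-13.000, 15.000], [27.000, -17.56344]] (det J = -176.67533).
Solving J·Δ = −F gives Δ = (0.124, -1.492).
Then the next iterate is (x₁, x₂)₁ = (-2.876, -0.492).

(-2.876, -0.492)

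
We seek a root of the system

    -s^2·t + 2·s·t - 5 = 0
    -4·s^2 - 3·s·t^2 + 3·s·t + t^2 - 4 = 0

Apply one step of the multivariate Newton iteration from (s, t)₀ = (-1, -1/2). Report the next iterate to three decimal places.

At (-1, -1/2): F = (-3.500, -5.500).
Jacobian J = [[-2·s·t + 2·t, -s^2 + 2·s], [-8·s - 3·t^2 + 3·t, -6·s·t + 3·s + 2·t]].
At the point, J = [[-2.000, -3.000], [5.750, -7.000]] (det J = 31.250).
Solving J·Δ = −F gives Δ = (-0.256, -0.996).
Then the next iterate is (s, t)₁ = (-1.256, -1.496).

(-1.256, -1.496)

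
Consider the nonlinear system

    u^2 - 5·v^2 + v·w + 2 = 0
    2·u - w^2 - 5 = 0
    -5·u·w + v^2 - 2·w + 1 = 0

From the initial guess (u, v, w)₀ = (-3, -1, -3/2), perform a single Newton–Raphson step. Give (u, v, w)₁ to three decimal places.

(13.783, 9.168, -8.272)

At (-3, -1, -3/2): F = (7.500, -13.250, -17.500).
Jacobian J = [[2·u, -10·v + w, v], [2, 0, -2·w], [-5·w, 2·v, -5·u - 2]].
At the point, J = [[-6.000, 8.500, -1.000], [2.000, 0.000, 3.000], [7.500, -2.000, 13.000]] (det J = -61.750).
Solving J·Δ = −F gives Δ = (16.783, 10.168, -6.772).
Then the next iterate is (u, v, w)₁ = (13.783, 9.168, -8.272).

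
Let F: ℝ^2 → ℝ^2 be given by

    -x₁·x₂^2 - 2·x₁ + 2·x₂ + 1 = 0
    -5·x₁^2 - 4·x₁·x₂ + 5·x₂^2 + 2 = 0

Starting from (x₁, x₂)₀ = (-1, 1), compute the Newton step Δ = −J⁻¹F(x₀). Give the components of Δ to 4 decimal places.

(0.9091, -0.8182)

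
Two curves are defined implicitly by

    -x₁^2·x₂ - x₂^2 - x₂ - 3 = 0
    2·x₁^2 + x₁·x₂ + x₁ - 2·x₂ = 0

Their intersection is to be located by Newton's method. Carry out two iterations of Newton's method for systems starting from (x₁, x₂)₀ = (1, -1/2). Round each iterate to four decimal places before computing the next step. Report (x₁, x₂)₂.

(0.1114, -1.6327)

At (1, -1/2): F = (-2.2500, 3.5000).
Jacobian J = [[-2·x₁·x₂, -x₁^2 - 2·x₂ - 1], [4·x₁ + x₂ + 1, x₁ - 2]].
At the point, J = [[1.0000, -1.0000], [4.5000, -1.0000]] (det J = 3.5000).
Solving J·Δ = −F gives Δ = (-1.6429, -3.8929).
Then the next iterate is (x₁, x₂)₁ = (-0.6429, -4.3929).
Round to (-0.6429, -4.3929) and repeat: F = (-16.088995, 11.793736), J = [[-5.648391, 7.372480], [-5.9645, -2.6429]].
Δ = (0.7543, 2.7602), so (x₁, x₂)₂ = (0.1114, -1.6327).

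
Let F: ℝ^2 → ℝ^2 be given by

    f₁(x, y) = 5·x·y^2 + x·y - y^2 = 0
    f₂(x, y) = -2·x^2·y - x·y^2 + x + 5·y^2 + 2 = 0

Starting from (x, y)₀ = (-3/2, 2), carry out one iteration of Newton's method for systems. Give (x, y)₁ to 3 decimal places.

At (-3/2, 2): F = (-37.000, 17.500).
Jacobian J = [[5·y^2 + y, 10·x·y + x - 2·y], [-4·x·y - y^2 + 1, -2·x^2 - 2·x·y + 10·y]].
At the point, J = [[22.000, -35.500], [9.000, 21.500]] (det J = 792.500).
Solving J·Δ = −F gives Δ = (0.220, -0.906).
Then the next iterate is (x, y)₁ = (-1.280, 1.094).

(-1.280, 1.094)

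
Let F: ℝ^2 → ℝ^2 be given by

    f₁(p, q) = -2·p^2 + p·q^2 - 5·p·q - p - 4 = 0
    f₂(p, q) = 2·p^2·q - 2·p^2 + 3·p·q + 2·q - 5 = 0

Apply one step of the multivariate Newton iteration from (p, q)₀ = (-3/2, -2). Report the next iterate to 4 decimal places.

At (-3/2, -2): F = (-28.0000, -13.5000).
Jacobian J = [[-4·p + q^2 - 5·q - 1, 2·p·q - 5·p], [4·p·q - 4·p + 3·q, 2·p^2 + 3·p + 2]].
At the point, J = [[19.0000, 13.5000], [12.0000, 2.0000]] (det J = -124.0000).
Solving J·Δ = −F gives Δ = (1.0181, 0.6411).
Then the next iterate is (p, q)₁ = (-0.4819, -1.3589).

(-0.4819, -1.3589)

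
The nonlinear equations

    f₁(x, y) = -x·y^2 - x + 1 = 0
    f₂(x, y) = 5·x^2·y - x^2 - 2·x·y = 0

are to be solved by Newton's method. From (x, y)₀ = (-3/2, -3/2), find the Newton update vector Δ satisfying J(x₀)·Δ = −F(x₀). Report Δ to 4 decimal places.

(0.2757, 1.1064)

At (-3/2, -3/2): F = (5.8750, -23.6250).
Jacobian J = [[-y^2 - 1, -2·x·y], [10·x·y - 2·x - 2·y, 5·x^2 - 2·x]].
At the point, J = [[-3.2500, -4.5000], [28.5000, 14.2500]] (det J = 81.9375).
Solving J·Δ = −F gives Δ = (0.2757, 1.1064).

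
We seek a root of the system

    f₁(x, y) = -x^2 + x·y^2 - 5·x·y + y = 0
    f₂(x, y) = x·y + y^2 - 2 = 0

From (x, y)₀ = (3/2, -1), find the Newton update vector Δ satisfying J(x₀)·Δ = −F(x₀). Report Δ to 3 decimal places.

At (3/2, -1): F = (5.750, -2.500).
Jacobian J = [[-2·x + y^2 - 5·y, 2·x·y - 5·x + 1], [y, x + 2·y]].
At the point, J = [[3.000, -9.500], [-1.000, -0.500]] (det J = -11.000).
Solving J·Δ = −F gives Δ = (-2.420, -0.159).

(-2.420, -0.159)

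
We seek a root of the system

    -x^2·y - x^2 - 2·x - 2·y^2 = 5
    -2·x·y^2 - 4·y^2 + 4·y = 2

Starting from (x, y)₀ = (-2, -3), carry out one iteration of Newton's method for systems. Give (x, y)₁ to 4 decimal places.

At (-2, -3): F = (-11.0000, -14.0000).
Jacobian J = [[-2·x·y - 2·x - 2, -x^2 - 4·y], [-2·y^2, -4·x·y - 8·y + 4]].
At the point, J = [[-10.0000, 8.0000], [-18.0000, 4.0000]] (det J = 104.0000).
Solving J·Δ = −F gives Δ = (-0.6538, 0.5577).
Then the next iterate is (x, y)₁ = (-2.6538, -2.4423).

(-2.6538, -2.4423)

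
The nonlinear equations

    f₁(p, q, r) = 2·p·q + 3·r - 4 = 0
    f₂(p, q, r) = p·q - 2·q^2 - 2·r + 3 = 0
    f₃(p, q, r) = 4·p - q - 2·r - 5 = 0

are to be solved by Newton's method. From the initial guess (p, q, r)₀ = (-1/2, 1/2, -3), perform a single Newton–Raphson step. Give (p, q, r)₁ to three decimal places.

At (-1/2, 1/2, -3): F = (-13.500, 8.250, -1.500).
Jacobian J = [[2·q, 2·p, 3], [q, p - 4·q, -2], [4, -1, -2]].
At the point, J = [[1.000, -1.000, 3.000], [0.500, -2.500, -2.000], [4.000, -1.000, -2.000]] (det J = 38.500).
Solving J·Δ = −F gives Δ = (2.494, 0.682, 3.896).
Then the next iterate is (p, q, r)₁ = (1.994, 1.182, 0.896).

(1.994, 1.182, 0.896)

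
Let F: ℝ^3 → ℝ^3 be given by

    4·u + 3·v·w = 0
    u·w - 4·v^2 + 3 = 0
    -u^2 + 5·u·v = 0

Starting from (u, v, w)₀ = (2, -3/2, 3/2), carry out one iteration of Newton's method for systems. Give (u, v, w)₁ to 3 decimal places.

At (2, -3/2, 3/2): F = (1.250, -3.000, -19.000).
Jacobian J = [[4, 3·w, 3·v], [w, -8·v, u], [-2·u + 5·v, 5·u, 0]].
At the point, J = [[4.000, 4.500, -4.500], [1.500, 12.000, 2.000], [-11.500, 10.000, 0.000]] (det J = -872.000).
Solving J·Δ = −F gives Δ = (-1.247, 0.466, -0.364).
Then the next iterate is (u, v, w)₁ = (0.753, -1.034, 1.136).

(0.753, -1.034, 1.136)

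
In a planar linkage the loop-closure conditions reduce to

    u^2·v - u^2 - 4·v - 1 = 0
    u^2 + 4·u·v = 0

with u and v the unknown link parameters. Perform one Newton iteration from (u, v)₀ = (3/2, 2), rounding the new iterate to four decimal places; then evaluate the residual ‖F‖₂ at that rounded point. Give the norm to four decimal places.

At (3/2, 2): F = (-6.7500, 14.2500).
Jacobian J = [[2·u·v - 2·u, u^2 - 4], [2·u + 4·v, 4·u]].
At the point, J = [[3.0000, -1.7500], [11.0000, 6.0000]] (det J = 37.2500).
Solving J·Δ = −F gives Δ = (0.4178, -3.1409).
Then the next iterate is (u, v)₁ = (1.9178, -1.1409).
Re-evaluating at (1.9178, -1.1409): F = (-4.310538, -5.074115), so ‖F‖₂ = 6.6579.

6.6579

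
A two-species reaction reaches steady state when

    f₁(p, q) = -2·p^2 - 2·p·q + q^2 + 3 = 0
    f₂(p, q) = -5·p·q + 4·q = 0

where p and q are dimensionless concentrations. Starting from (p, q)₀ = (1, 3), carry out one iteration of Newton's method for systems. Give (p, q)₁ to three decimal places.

(0.886, 1.714)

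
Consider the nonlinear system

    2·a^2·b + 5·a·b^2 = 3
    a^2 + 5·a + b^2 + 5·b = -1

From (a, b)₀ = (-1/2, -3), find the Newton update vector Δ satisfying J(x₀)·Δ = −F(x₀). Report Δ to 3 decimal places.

At (-1/2, -3): F = (-27.000, -7.250).
Jacobian J = [[4·a·b + 5·b^2, 2·a^2 + 10·a·b], [2·a + 5, 2·b + 5]].
At the point, J = [[51.000, 15.500], [4.000, -1.000]] (det J = -113.000).
Solving J·Δ = −F gives Δ = (1.233, -2.316).

(1.233, -2.316)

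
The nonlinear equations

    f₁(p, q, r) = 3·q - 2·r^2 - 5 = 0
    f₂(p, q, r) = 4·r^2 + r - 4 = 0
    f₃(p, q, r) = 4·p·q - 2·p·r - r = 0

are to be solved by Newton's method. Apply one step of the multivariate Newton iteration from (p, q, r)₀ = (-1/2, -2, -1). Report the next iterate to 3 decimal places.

(-1.341, 2.524, -1.143)

At (-1/2, -2, -1): F = (-13.000, -1.000, 4.000).
Jacobian J = [[0, 3, -4·r], [0, 0, 8·r + 1], [4·q - 2·r, 4·p, -2·p - 1]].
At the point, J = [[0.000, 3.000, 4.000], [0.000, 0.000, -7.000], [-6.000, -2.000, 0.000]] (det J = 126.000).
Solving J·Δ = −F gives Δ = (-0.841, 4.524, -0.143).
Then the next iterate is (p, q, r)₁ = (-1.341, 2.524, -1.143).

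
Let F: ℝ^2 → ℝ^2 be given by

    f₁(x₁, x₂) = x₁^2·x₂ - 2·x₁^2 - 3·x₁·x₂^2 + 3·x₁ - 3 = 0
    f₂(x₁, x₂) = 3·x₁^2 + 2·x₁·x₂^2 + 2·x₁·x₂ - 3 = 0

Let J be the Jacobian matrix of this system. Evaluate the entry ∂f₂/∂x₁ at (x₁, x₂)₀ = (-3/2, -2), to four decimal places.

-5.0000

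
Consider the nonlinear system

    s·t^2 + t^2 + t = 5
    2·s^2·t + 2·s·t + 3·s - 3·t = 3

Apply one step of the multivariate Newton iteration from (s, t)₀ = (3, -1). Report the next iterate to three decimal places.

(0.375, -1.661)

At (3, -1): F = (-2.000, -15.000).
Jacobian J = [[t^2, 2·s·t + 2·t + 1], [4·s·t + 2·t + 3, 2·s^2 + 2·s - 3]].
At the point, J = [[1.000, -7.000], [-11.000, 21.000]] (det J = -56.000).
Solving J·Δ = −F gives Δ = (-2.625, -0.661).
Then the next iterate is (s, t)₁ = (0.375, -1.661).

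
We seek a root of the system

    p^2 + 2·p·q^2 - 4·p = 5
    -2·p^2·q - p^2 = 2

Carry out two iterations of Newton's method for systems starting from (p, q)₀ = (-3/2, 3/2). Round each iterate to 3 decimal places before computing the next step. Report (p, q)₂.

(-0.366, -0.514)

At (-3/2, 3/2): F = (-3.500, -11.000).
Jacobian J = [[2·p + 2·q^2 - 4, 4·p·q], [-4·p·q - 2·p, -2·p^2]].
At the point, J = [[-2.500, -9.000], [12.000, -4.500]] (det J = 119.250).
Solving J·Δ = −F gives Δ = (0.698, -0.583).
Then the next iterate is (p, q)₁ = (-0.802, 0.917).
Round to (-0.802, 0.917) and repeat: F = (-2.49758, -3.82284), J = [[-3.92222, -2.94174], [4.54574, -1.28641]].
Δ = (0.436, -1.431), so (p, q)₂ = (-0.366, -0.514).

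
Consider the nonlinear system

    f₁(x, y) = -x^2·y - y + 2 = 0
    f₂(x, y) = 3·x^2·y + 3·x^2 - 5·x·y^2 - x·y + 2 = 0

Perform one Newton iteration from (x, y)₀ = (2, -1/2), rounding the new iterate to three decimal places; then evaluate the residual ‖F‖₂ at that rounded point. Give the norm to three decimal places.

At (2, -1/2): F = (4.500, 6.500).
Jacobian J = [[-2·x·y, -x^2 - 1], [6·x·y + 6·x - 5·y^2 - y, 3·x^2 - 10·x·y - x]].
At the point, J = [[2.000, -5.000], [5.250, 20.000]] (det J = 66.250).
Solving J·Δ = −F gives Δ = (-1.849, 0.160).
Then the next iterate is (x, y)₁ = (0.151, -0.340).
Re-evaluating at (0.151, -0.340): F = (2.34775, 2.00921), so ‖F‖₂ = 3.090.

3.090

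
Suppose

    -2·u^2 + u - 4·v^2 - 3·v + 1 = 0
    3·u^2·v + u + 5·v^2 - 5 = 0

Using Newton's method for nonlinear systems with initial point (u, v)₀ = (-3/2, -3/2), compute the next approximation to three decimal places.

(-0.827, -0.968)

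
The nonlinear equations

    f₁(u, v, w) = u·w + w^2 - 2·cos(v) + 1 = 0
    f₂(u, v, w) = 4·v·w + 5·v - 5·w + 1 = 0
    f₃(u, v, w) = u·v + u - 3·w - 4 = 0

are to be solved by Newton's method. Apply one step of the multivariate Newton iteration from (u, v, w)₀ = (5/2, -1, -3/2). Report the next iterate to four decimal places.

At (5/2, -1, -3/2): F = (-1.580605, 9.5000, 0.5000).
Jacobian J = [[w, 2·sin(v), u + 2·w], [0, 4·w + 5, 4·v - 5], [v + 1, u, -3]].
At the point, J = [[-1.5000, -1.682942, -0.5000], [0.0000, -1.0000, -9.0000], [0.0000, 2.5000, -3.0000]] (det J = -38.2500).
Solving J·Δ = −F gives Δ = (-2.4267, 0.9412, 0.9510).
Then the next iterate is (u, v, w)₁ = (0.0733, -0.0588, -0.5490).

(0.0733, -0.0588, -0.5490)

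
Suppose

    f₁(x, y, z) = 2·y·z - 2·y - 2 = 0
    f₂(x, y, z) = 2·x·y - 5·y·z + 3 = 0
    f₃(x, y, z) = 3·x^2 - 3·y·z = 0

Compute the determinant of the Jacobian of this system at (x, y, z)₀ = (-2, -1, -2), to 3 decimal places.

J = [[0, 2·z - 2, 2·y], [2·y, 2·x - 5·z, -5·y], [6·x, -3·z, -3·y]].
At the point, J = [[0.000, -6.000, -2.000], [-2.000, 6.000, 5.000], [-12.000, 6.000, 3.000]].
det J = 204.000.

204.000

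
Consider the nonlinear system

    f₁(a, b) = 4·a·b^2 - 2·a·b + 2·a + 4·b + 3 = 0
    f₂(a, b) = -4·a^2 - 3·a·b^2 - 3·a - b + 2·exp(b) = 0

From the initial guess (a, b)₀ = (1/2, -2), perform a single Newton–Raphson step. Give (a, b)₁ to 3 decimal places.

(0.477, -0.900)

At (1/2, -2): F = (6.000, -6.22933).
Jacobian J = [[4·b^2 - 2·b + 2, 8·a·b - 2·a + 4], [-8·a - 3·b^2 - 3, -6·a·b + 2·exp(b) - 1]].
At the point, J = [[22.000, -5.000], [-19.000, 5.27067]] (det J = 20.95475).
Solving J·Δ = −F gives Δ = (-0.023, 1.100).
Then the next iterate is (a, b)₁ = (0.477, -0.900).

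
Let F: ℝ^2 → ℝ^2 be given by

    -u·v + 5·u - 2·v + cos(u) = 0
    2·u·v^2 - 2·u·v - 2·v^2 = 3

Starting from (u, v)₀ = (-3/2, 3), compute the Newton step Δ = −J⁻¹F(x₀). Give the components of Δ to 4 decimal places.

(2.9572, -0.1301)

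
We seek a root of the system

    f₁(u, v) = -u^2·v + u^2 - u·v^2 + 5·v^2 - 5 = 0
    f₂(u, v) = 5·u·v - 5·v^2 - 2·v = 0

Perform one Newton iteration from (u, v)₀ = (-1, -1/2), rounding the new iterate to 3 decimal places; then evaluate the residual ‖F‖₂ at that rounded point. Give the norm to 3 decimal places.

At (-1, -1/2): F = (-2.000, 2.250).
Jacobian J = [[-2·u·v + 2·u - v^2, -u^2 - 2·u·v + 10·v], [5·v, 5·u - 10·v - 2]].
At the point, J = [[-3.250, -7.000], [-2.500, -2.000]] (det J = -11.000).
Solving J·Δ = −F gives Δ = (1.795, -1.119).
Then the next iterate is (u, v)₁ = (0.795, -1.619).
Re-evaluating at (0.795, -1.619): F = (7.67726, -16.30333), so ‖F‖₂ = 18.021.

18.021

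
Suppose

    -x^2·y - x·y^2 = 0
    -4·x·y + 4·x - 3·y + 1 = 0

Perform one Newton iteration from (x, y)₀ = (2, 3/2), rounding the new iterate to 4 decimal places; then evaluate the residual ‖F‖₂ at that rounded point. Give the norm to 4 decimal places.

3.3651

At (2, 3/2): F = (-10.5000, -7.5000).
Jacobian J = [[-2·x·y - y^2, -x^2 - 2·x·y], [-4·y + 4, -4·x - 3]].
At the point, J = [[-8.2500, -10.0000], [-2.0000, -11.0000]] (det J = 70.7500).
Solving J·Δ = −F gives Δ = (-0.5724, -0.5777).
Then the next iterate is (x, y)₁ = (1.4276, 0.9223).
Re-evaluating at (1.4276, 0.9223): F = (-3.094056, -1.323202), so ‖F‖₂ = 3.3651.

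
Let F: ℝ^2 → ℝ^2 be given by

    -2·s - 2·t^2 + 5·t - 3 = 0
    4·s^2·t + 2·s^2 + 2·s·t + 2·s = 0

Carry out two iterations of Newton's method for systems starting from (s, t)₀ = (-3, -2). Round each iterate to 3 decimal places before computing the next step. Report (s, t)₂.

At (-3, -2): F = (-15.000, -48.000).
Jacobian J = [[-2, -4·t + 5], [8·s·t + 4·s + 2·t + 2, 4·s^2 + 2·s]].
At the point, J = [[-2.000, 13.000], [34.000, 30.000]] (det J = -502.000).
Solving J·Δ = −F gives Δ = (0.347, 1.207).
Then the next iterate is (s, t)₁ = (-2.653, -0.793).
Round to (-2.653, -0.793) and repeat: F = (-2.91670, -9.34736), J = [[-2.000, 8.172], [6.63263, 22.84764]].
Δ = (0.098, 0.381), so (s, t)₂ = (-2.555, -0.412).

(-2.555, -0.412)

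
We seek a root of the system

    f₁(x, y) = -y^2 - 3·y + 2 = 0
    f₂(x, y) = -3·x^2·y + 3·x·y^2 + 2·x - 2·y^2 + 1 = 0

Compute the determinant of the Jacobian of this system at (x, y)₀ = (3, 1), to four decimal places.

-65.0000

J = [[0, -2·y - 3], [-6·x·y + 3·y^2 + 2, -3·x^2 + 6·x·y - 4·y]].
At the point, J = [[0.0000, -5.0000], [-13.0000, -13.0000]].
det J = -65.0000.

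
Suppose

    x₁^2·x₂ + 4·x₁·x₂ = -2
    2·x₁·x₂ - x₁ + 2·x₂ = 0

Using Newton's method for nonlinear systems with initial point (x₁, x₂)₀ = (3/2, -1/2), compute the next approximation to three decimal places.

(23.875, 9.250)

At (3/2, -1/2): F = (-2.125, -4.000).
Jacobian J = [[2·x₁·x₂ + 4·x₂, x₁^2 + 4·x₁], [2·x₂ - 1, 2·x₁ + 2]].
At the point, J = [[-3.500, 8.250], [-2.000, 5.000]] (det J = -1.000).
Solving J·Δ = −F gives Δ = (22.375, 9.750).
Then the next iterate is (x₁, x₂)₁ = (23.875, 9.250).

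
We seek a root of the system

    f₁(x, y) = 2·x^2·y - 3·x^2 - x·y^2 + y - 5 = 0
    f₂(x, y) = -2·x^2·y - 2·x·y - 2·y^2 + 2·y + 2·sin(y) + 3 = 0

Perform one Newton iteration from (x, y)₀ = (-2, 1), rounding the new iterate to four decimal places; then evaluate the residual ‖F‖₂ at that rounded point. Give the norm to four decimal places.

At (-2, 1): F = (-6.0000, 0.682942).
Jacobian J = [[4·x·y - 6·x - y^2, 2·x^2 - 2·x·y + 1], [-4·x·y - 2·y, -2·x^2 - 2·x - 4·y + 2·cos(y) + 2]].
At the point, J = [[3.0000, 13.0000], [6.0000, -4.919395]] (det J = -92.758186).
Solving J·Δ = −F gives Δ = (0.2225, 0.4102).
Then the next iterate is (x, y)₁ = (-1.7775, 1.4102).
Re-evaluating at (-1.7775, 1.4102): F = (-0.622397, -0.080474), so ‖F‖₂ = 0.6276.

0.6276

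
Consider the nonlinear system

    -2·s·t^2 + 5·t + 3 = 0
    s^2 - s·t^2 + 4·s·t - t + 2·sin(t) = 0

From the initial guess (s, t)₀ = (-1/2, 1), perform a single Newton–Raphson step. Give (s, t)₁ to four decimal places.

At (-1/2, 1): F = (9.0000, -0.567058).
Jacobian J = [[-2·t^2, -4·s·t + 5], [2·s - t^2 + 4·t, -2·s·t + 4·s + 2·cos(t) - 1]].
At the point, J = [[-2.0000, 7.0000], [2.0000, -0.919395]] (det J = -12.161209).
Solving J·Δ = −F gives Δ = (-0.3540, -1.3869).
Then the next iterate is (s, t)₁ = (-0.8540, -0.3869).

(-0.8540, -0.3869)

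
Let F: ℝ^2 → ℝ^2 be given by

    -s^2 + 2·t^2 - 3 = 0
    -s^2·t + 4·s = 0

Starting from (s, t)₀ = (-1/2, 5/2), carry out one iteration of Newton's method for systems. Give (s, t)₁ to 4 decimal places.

(-0.1331, 1.5383)

At (-1/2, 5/2): F = (9.2500, -2.6250).
Jacobian J = [[-2·s, 4·t], [-2·s·t + 4, -s^2]].
At the point, J = [[1.0000, 10.0000], [6.5000, -0.2500]] (det J = -65.2500).
Solving J·Δ = −F gives Δ = (0.3669, -0.9617).
Then the next iterate is (s, t)₁ = (-0.1331, 1.5383).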